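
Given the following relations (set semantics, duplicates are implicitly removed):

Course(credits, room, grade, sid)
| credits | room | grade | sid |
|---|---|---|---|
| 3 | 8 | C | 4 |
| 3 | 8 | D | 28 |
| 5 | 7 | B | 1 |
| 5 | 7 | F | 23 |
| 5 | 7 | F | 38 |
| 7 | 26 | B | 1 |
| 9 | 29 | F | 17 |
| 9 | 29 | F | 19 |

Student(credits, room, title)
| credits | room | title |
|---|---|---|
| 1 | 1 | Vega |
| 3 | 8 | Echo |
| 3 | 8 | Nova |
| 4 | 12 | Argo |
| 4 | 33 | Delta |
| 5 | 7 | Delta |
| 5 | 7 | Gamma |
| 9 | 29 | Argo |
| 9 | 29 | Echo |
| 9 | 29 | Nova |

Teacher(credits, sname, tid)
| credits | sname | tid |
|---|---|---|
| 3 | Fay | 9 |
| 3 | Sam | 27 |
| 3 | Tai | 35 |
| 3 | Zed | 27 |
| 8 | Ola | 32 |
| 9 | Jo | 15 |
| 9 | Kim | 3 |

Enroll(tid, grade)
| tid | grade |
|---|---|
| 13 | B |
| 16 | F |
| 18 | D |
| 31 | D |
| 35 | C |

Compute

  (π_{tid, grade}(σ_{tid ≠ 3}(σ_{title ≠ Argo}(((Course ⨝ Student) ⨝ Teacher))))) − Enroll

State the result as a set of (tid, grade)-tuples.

{(15, F), (27, C), (27, D), (35, D), (9, C), (9, D)}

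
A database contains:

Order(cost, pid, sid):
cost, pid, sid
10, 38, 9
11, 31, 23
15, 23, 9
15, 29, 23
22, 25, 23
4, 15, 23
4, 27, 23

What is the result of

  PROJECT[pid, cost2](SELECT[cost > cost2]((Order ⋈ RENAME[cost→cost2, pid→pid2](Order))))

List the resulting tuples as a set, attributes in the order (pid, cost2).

ρ[cost→cost2, pid→pid2]: schema becomes (cost2, pid2, sid); tuples unchanged.
Natural join on sid: {(10, 38, 9, 10, 38), (10, 38, 9, 15, 23), (11, 31, 23, 11, 31), (11, 31, 23, 15, 29), (11, 31, 23, 22, 25), (11, 31, 23, 4, 15), (11, 31, 23, 4, 27), (15, 23, 9, 10, 38), (15, 23, 9, 15, 23), (15, 29, 23, 11, 31), (15, 29, 23, 15, 29), (15, 29, 23, 22, 25), (15, 29, 23, 4, 15), (15, 29, 23, 4, 27), (22, 25, 23, 11, 31), (22, 25, 23, 15, 29), (22, 25, 23, 22, 25), (22, 25, 23, 4, 15), (22, 25, 23, 4, 27), (4, 15, 23, 11, 31), (4, 15, 23, 15, 29), (4, 15, 23, 22, 25), (4, 15, 23, 4, 15), (4, 15, 23, 4, 27), (4, 27, 23, 11, 31), (4, 27, 23, 15, 29), (4, 27, 23, 22, 25), (4, 27, 23, 4, 15), (4, 27, 23, 4, 27)}
Filtering on cost > cost2 leaves {(11, 31, 23, 4, 15), (11, 31, 23, 4, 27), (15, 23, 9, 10, 38), (15, 29, 23, 11, 31), (15, 29, 23, 4, 15), (15, 29, 23, 4, 27), (22, 25, 23, 11, 31), (22, 25, 23, 15, 29), (22, 25, 23, 4, 15), (22, 25, 23, 4, 27)}.
π[pid, cost2]: project onto (pid, cost2) (3 duplicate(s) eliminated) → {(23, 10), (25, 11), (25, 15), (25, 4), (29, 11), (29, 4), (31, 4)}

{(23, 10), (25, 11), (25, 15), (25, 4), (29, 11), (29, 4), (31, 4)}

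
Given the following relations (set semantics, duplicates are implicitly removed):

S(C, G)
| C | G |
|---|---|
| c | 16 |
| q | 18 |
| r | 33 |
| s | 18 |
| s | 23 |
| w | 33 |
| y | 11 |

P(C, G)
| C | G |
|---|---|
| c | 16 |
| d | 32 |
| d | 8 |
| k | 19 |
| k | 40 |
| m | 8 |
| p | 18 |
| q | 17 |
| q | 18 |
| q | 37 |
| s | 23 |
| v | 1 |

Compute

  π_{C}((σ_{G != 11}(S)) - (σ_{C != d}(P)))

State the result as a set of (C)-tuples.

σ[G != 11]: keep tuples satisfying G != 11 → {(c, 16), (q, 18), (r, 33), (s, 18), (s, 23), (w, 33)}
σ[C != d]: keep tuples satisfying C != d → {(c, 16), (k, 19), (k, 40), (m, 8), (p, 18), (q, 17), (q, 18), (q, 37), (s, 23), (v, 1)}
Taking the difference: {(r, 33), (s, 18), (w, 33)}
π_{C} gives {r, s, w}.

{r, s, w}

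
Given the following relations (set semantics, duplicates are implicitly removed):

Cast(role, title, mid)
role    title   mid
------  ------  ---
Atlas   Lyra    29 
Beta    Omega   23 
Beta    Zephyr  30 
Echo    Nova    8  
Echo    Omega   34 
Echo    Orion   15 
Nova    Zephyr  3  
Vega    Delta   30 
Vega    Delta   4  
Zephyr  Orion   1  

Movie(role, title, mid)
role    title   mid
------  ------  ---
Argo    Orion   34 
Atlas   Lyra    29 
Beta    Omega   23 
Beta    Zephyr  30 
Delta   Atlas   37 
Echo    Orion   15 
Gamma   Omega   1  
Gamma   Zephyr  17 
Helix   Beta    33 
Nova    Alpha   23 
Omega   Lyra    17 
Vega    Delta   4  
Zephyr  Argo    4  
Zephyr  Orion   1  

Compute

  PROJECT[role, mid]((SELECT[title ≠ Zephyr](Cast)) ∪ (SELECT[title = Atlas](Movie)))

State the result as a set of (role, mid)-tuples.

{(Atlas, 29), (Beta, 23), (Delta, 37), (Echo, 15), (Echo, 34), (Echo, 8), (Vega, 30), (Vega, 4), (Zephyr, 1)}

σ[title ≠ Zephyr]: keep tuples satisfying title ≠ Zephyr → {(Atlas, Lyra, 29), (Beta, Omega, 23), (Echo, Nova, 8), (Echo, Omega, 34), (Echo, Orion, 15), (Vega, Delta, 30), (Vega, Delta, 4), (Zephyr, Orion, 1)}
σ[title = Atlas]: keep tuples satisfying title = Atlas → {(Delta, Atlas, 37)}
Set union of the two operands is {(Atlas, Lyra, 29), (Beta, Omega, 23), (Delta, Atlas, 37), (Echo, Nova, 8), (Echo, Omega, 34), (Echo, Orion, 15), (Vega, Delta, 30), (Vega, Delta, 4), (Zephyr, Orion, 1)}.
Projecting to role, mid: {(Atlas, 29), (Beta, 23), (Delta, 37), (Echo, 15), (Echo, 34), (Echo, 8), (Vega, 30), (Vega, 4), (Zephyr, 1)}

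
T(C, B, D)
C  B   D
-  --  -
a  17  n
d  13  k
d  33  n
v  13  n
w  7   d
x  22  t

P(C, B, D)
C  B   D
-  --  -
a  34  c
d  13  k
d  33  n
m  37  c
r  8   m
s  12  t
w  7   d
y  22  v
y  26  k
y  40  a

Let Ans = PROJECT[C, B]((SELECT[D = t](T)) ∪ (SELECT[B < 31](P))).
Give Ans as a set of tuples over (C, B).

{(d, 13), (r, 8), (s, 12), (w, 7), (x, 22), (y, 22), (y, 26)}

Apply σ_{D = t}; surviving tuples: {(x, 22, t)}
Apply σ_{B < 31}; surviving tuples: {(d, 13, k), (r, 8, m), (s, 12, t), (w, 7, d), (y, 22, v), (y, 26, k)}
Set union of the two operands is {(d, 13, k), (r, 8, m), (s, 12, t), (w, 7, d), (x, 22, t), (y, 22, v), (y, 26, k)}.
Projecting to C, B: {(d, 13), (r, 8), (s, 12), (w, 7), (x, 22), (y, 22), (y, 26)}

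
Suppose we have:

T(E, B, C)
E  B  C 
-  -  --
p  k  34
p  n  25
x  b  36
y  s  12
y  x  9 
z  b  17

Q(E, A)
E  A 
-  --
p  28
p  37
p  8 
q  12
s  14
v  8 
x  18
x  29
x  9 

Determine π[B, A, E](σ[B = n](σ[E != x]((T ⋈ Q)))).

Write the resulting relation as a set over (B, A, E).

T ⋈ Q (natural join on E): {(p, k, 34, 28), (p, k, 34, 37), (p, k, 34, 8), (p, n, 25, 28), (p, n, 25, 37), (p, n, 25, 8), (x, b, 36, 18), (x, b, 36, 29), (x, b, 36, 9)}
Apply σ_{E != x}; surviving tuples: {(p, k, 34, 28), (p, k, 34, 37), (p, k, 34, 8), (p, n, 25, 28), (p, n, 25, 37), (p, n, 25, 8)}
Apply σ_{B = n}; surviving tuples: {(p, n, 25, 28), (p, n, 25, 37), (p, n, 25, 8)}
Keep only column(s) B, A, E: {(n, 28, p), (n, 37, p), (n, 8, p)}

{(n, 28, p), (n, 37, p), (n, 8, p)}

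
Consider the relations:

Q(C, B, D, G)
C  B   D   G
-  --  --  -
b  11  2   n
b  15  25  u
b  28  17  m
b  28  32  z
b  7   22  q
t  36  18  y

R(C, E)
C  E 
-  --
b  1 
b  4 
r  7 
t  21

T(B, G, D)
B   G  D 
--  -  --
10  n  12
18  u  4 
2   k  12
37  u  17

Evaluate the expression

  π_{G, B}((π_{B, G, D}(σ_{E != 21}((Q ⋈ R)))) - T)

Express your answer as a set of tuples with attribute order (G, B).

Joining Q and R on C yields {(b, 11, 2, n, 1), (b, 11, 2, n, 4), (b, 15, 25, u, 1), (b, 15, 25, u, 4), (b, 28, 17, m, 1), (b, 28, 17, m, 4), (b, 28, 32, z, 1), (b, 28, 32, z, 4), (b, 7, 22, q, 1), (b, 7, 22, q, 4), (t, 36, 18, y, 21)}.
σ[E != 21]: keep tuples satisfying E != 21 → {(b, 11, 2, n, 1), (b, 11, 2, n, 4), (b, 15, 25, u, 1), (b, 15, 25, u, 4), (b, 28, 17, m, 1), (b, 28, 17, m, 4), (b, 28, 32, z, 1), (b, 28, 32, z, 4), (b, 7, 22, q, 1), (b, 7, 22, q, 4)}
Keep only column(s) B, G, D (5 duplicate(s) eliminated): {(11, n, 2), (15, u, 25), (28, m, 17), (28, z, 32), (7, q, 22)}
Set difference of the two operands is {(11, n, 2), (15, u, 25), (28, m, 17), (28, z, 32), (7, q, 22)}.
Keep only column(s) G, B: {(m, 28), (n, 11), (q, 7), (u, 15), (z, 28)}

{(m, 28), (n, 11), (q, 7), (u, 15), (z, 28)}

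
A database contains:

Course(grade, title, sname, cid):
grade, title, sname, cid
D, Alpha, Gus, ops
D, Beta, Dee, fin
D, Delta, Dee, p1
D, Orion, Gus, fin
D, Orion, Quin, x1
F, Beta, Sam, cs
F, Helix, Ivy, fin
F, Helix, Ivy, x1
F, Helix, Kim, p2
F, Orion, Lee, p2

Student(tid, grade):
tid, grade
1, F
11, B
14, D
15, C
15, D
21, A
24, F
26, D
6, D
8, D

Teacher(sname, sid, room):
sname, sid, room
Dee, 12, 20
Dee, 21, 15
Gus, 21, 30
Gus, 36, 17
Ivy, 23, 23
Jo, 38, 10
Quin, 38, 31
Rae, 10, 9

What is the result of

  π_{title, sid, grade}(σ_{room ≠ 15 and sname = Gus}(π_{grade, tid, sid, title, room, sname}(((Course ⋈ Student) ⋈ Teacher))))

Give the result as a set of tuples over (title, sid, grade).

{(Alpha, 21, D), (Alpha, 36, D), (Orion, 21, D), (Orion, 36, D)}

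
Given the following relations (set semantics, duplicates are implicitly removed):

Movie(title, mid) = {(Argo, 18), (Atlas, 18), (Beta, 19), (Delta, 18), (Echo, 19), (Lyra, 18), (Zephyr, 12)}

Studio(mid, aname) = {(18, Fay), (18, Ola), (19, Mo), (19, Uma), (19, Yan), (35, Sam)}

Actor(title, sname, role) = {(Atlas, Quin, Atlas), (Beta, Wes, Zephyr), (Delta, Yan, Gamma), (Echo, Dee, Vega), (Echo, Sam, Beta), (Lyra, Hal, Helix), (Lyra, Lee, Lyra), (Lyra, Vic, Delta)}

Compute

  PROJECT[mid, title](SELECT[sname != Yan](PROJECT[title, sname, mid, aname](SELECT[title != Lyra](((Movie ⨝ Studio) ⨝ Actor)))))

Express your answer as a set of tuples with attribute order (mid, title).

{(18, Atlas), (19, Beta), (19, Echo)}

Natural join on mid: {(Argo, 18, Fay), (Argo, 18, Ola), (Atlas, 18, Fay), (Atlas, 18, Ola), (Beta, 19, Mo), (Beta, 19, Uma), (Beta, 19, Yan), (Delta, 18, Fay), (Delta, 18, Ola), (Echo, 19, Mo), (Echo, 19, Uma), (Echo, 19, Yan), (Lyra, 18, Fay), (Lyra, 18, Ola)}
Natural join on title: {(Atlas, 18, Fay, Quin, Atlas), (Atlas, 18, Ola, Quin, Atlas), (Beta, 19, Mo, Wes, Zephyr), (Beta, 19, Uma, Wes, Zephyr), (Beta, 19, Yan, Wes, Zephyr), (Delta, 18, Fay, Yan, Gamma), (Delta, 18, Ola, Yan, Gamma), (Echo, 19, Mo, Dee, Vega), (Echo, 19, Mo, Sam, Beta), (Echo, 19, Uma, Dee, Vega), (Echo, 19, Uma, Sam, Beta), (Echo, 19, Yan, Dee, Vega), (Echo, 19, Yan, Sam, Beta), (Lyra, 18, Fay, Hal, Helix), (Lyra, 18, Fay, Lee, Lyra), (Lyra, 18, Fay, Vic, Delta), (Lyra, 18, Ola, Hal, Helix), (Lyra, 18, Ola, Lee, Lyra), (Lyra, 18, Ola, Vic, Delta)}
Selection title != Lyra: {(Atlas, 18, Fay, Quin, Atlas), (Atlas, 18, Ola, Quin, Atlas), (Beta, 19, Mo, Wes, Zephyr), (Beta, 19, Uma, Wes, Zephyr), (Beta, 19, Yan, Wes, Zephyr), (Delta, 18, Fay, Yan, Gamma), (Delta, 18, Ola, Yan, Gamma), (Echo, 19, Mo, Dee, Vega), (Echo, 19, Mo, Sam, Beta), (Echo, 19, Uma, Dee, Vega), (Echo, 19, Uma, Sam, Beta), (Echo, 19, Yan, Dee, Vega), (Echo, 19, Yan, Sam, Beta)}
π_{title, sname, mid, aname} gives {(Atlas, Quin, 18, Fay), (Atlas, Quin, 18, Ola), (Beta, Wes, 19, Mo), (Beta, Wes, 19, Uma), (Beta, Wes, 19, Yan), (Delta, Yan, 18, Fay), (Delta, Yan, 18, Ola), (Echo, Dee, 19, Mo), (Echo, Dee, 19, Uma), (Echo, Dee, 19, Yan), (Echo, Sam, 19, Mo), (Echo, Sam, 19, Uma), (Echo, Sam, 19, Yan)}.
Selection sname != Yan: {(Atlas, Quin, 18, Fay), (Atlas, Quin, 18, Ola), (Beta, Wes, 19, Mo), (Beta, Wes, 19, Uma), (Beta, Wes, 19, Yan), (Echo, Dee, 19, Mo), (Echo, Dee, 19, Uma), (Echo, Dee, 19, Yan), (Echo, Sam, 19, Mo), (Echo, Sam, 19, Uma), (Echo, Sam, 19, Yan)}
π_{mid, title} gives {(18, Atlas), (19, Beta), (19, Echo)} (8 duplicate(s) eliminated).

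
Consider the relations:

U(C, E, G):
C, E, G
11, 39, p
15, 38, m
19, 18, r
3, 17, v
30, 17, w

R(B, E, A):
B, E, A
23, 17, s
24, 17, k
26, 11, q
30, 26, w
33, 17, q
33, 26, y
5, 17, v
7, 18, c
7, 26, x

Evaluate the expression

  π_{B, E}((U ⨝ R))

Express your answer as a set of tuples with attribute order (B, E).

U ⋈ R (natural join on E): {(19, 18, r, 7, c), (3, 17, v, 23, s), (3, 17, v, 24, k), (3, 17, v, 33, q), (3, 17, v, 5, v), (30, 17, w, 23, s), (30, 17, w, 24, k), (30, 17, w, 33, q), (30, 17, w, 5, v)}
Projecting to B, E (4 duplicate(s) eliminated): {(23, 17), (24, 17), (33, 17), (5, 17), (7, 18)}

{(23, 17), (24, 17), (33, 17), (5, 17), (7, 18)}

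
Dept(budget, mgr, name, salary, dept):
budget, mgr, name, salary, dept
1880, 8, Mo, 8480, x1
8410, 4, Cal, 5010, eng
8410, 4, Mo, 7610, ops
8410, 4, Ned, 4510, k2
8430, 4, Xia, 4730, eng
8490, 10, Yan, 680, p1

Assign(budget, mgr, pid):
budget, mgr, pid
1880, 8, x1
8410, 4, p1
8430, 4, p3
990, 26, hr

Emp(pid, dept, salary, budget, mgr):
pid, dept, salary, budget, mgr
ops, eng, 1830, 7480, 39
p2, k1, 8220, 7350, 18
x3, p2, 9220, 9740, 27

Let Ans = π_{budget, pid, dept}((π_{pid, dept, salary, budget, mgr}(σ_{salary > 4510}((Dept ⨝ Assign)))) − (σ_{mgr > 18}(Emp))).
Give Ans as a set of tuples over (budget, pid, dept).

Joining Dept and Assign on budget, mgr yields {(1880, 8, Mo, 8480, x1, x1), (8410, 4, Cal, 5010, eng, p1), (8410, 4, Mo, 7610, ops, p1), (8410, 4, Ned, 4510, k2, p1), (8430, 4, Xia, 4730, eng, p3)}.
σ[salary > 4510]: keep tuples satisfying salary > 4510 → {(1880, 8, Mo, 8480, x1, x1), (8410, 4, Cal, 5010, eng, p1), (8410, 4, Mo, 7610, ops, p1), (8430, 4, Xia, 4730, eng, p3)}
π_{pid, dept, salary, budget, mgr} gives {(p1, eng, 5010, 8410, 4), (p1, ops, 7610, 8410, 4), (p3, eng, 4730, 8430, 4), (x1, x1, 8480, 1880, 8)}.
σ[mgr > 18]: keep tuples satisfying mgr > 18 → {(ops, eng, 1830, 7480, 39), (x3, p2, 9220, 9740, 27)}
Difference: {(p1, eng, 5010, 8410, 4), (p1, ops, 7610, 8410, 4), (p3, eng, 4730, 8430, 4), (x1, x1, 8480, 1880, 8)} with {(ops, eng, 1830, 7480, 39), (x3, p2, 9220, 9740, 27)} → {(p1, eng, 5010, 8410, 4), (p1, ops, 7610, 8410, 4), (p3, eng, 4730, 8430, 4), (x1, x1, 8480, 1880, 8)}
π_{budget, pid, dept} gives {(1880, x1, x1), (8410, p1, eng), (8410, p1, ops), (8430, p3, eng)}.

{(1880, x1, x1), (8410, p1, eng), (8410, p1, ops), (8430, p3, eng)}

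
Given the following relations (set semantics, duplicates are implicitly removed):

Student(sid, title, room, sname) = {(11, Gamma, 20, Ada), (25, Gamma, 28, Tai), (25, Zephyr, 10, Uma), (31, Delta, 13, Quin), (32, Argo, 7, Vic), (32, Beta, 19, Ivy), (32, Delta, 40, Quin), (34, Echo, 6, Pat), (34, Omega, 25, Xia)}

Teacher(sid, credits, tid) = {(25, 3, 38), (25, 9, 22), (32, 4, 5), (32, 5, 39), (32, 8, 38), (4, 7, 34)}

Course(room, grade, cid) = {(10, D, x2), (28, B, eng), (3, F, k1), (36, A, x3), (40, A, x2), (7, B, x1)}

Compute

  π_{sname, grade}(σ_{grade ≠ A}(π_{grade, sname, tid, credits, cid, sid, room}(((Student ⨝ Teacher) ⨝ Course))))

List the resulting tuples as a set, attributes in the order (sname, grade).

{(Tai, B), (Uma, D), (Vic, B)}

Joining Student and Teacher on sid yields {(25, Gamma, 28, Tai, 3, 38), (25, Gamma, 28, Tai, 9, 22), (25, Zephyr, 10, Uma, 3, 38), (25, Zephyr, 10, Uma, 9, 22), (32, Argo, 7, Vic, 4, 5), (32, Argo, 7, Vic, 5, 39), (32, Argo, 7, Vic, 8, 38), (32, Beta, 19, Ivy, 4, 5), (32, Beta, 19, Ivy, 5, 39), (32, Beta, 19, Ivy, 8, 38), (32, Delta, 40, Quin, 4, 5), (32, Delta, 40, Quin, 5, 39), (32, Delta, 40, Quin, 8, 38)}.
Joining (Student ⨝ Teacher) and Course on room yields {(25, Gamma, 28, Tai, 3, 38, B, eng), (25, Gamma, 28, Tai, 9, 22, B, eng), (25, Zephyr, 10, Uma, 3, 38, D, x2), (25, Zephyr, 10, Uma, 9, 22, D, x2), (32, Argo, 7, Vic, 4, 5, B, x1), (32, Argo, 7, Vic, 5, 39, B, x1), (32, Argo, 7, Vic, 8, 38, B, x1), (32, Delta, 40, Quin, 4, 5, A, x2), (32, Delta, 40, Quin, 5, 39, A, x2), (32, Delta, 40, Quin, 8, 38, A, x2)}.
Keep only column(s) grade, sname, tid, credits, cid, sid, room: {(A, Quin, 38, 8, x2, 32, 40), (A, Quin, 39, 5, x2, 32, 40), (A, Quin, 5, 4, x2, 32, 40), (B, Tai, 22, 9, eng, 25, 28), (B, Tai, 38, 3, eng, 25, 28), (B, Vic, 38, 8, x1, 32, 7), (B, Vic, 39, 5, x1, 32, 7), (B, Vic, 5, 4, x1, 32, 7), (D, Uma, 22, 9, x2, 25, 10), (D, Uma, 38, 3, x2, 25, 10)}
Apply σ_{grade ≠ A}; surviving tuples: {(B, Tai, 22, 9, eng, 25, 28), (B, Tai, 38, 3, eng, 25, 28), (B, Vic, 38, 8, x1, 32, 7), (B, Vic, 39, 5, x1, 32, 7), (B, Vic, 5, 4, x1, 32, 7), (D, Uma, 22, 9, x2, 25, 10), (D, Uma, 38, 3, x2, 25, 10)}
Keep only column(s) sname, grade (4 duplicate(s) eliminated): {(Tai, B), (Uma, D), (Vic, B)}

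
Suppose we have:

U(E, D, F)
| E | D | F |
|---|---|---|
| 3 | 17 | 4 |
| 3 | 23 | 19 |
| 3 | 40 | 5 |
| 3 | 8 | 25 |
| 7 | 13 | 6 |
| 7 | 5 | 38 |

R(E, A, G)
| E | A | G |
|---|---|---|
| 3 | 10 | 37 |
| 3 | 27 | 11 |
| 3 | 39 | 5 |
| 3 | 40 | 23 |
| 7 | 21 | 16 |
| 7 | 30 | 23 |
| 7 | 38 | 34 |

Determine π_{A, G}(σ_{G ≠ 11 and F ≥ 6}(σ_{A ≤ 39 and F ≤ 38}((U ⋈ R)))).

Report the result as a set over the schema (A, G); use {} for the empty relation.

{(10, 37), (21, 16), (30, 23), (38, 34), (39, 5)}

U ⋈ R (natural join on E): {(3, 17, 4, 10, 37), (3, 17, 4, 27, 11), (3, 17, 4, 39, 5), (3, 17, 4, 40, 23), (3, 23, 19, 10, 37), (3, 23, 19, 27, 11), (3, 23, 19, 39, 5), (3, 23, 19, 40, 23), (3, 40, 5, 10, 37), (3, 40, 5, 27, 11), (3, 40, 5, 39, 5), (3, 40, 5, 40, 23), (3, 8, 25, 10, 37), (3, 8, 25, 27, 11), (3, 8, 25, 39, 5), (3, 8, 25, 40, 23), (7, 13, 6, 21, 16), (7, 13, 6, 30, 23), (7, 13, 6, 38, 34), (7, 5, 38, 21, 16), (7, 5, 38, 30, 23), (7, 5, 38, 38, 34)}
Selection A ≤ 39 and F ≤ 38: {(3, 17, 4, 10, 37), (3, 17, 4, 27, 11), (3, 17, 4, 39, 5), (3, 23, 19, 10, 37), (3, 23, 19, 27, 11), (3, 23, 19, 39, 5), (3, 40, 5, 10, 37), (3, 40, 5, 27, 11), (3, 40, 5, 39, 5), (3, 8, 25, 10, 37), (3, 8, 25, 27, 11), (3, 8, 25, 39, 5), (7, 13, 6, 21, 16), (7, 13, 6, 30, 23), (7, 13, 6, 38, 34), (7, 5, 38, 21, 16), (7, 5, 38, 30, 23), (7, 5, 38, 38, 34)}
Selection G ≠ 11 and F ≥ 6: {(3, 23, 19, 10, 37), (3, 23, 19, 39, 5), (3, 8, 25, 10, 37), (3, 8, 25, 39, 5), (7, 13, 6, 21, 16), (7, 13, 6, 30, 23), (7, 13, 6, 38, 34), (7, 5, 38, 21, 16), (7, 5, 38, 30, 23), (7, 5, 38, 38, 34)}
Projecting to A, G (5 duplicate(s) eliminated): {(10, 37), (21, 16), (30, 23), (38, 34), (39, 5)}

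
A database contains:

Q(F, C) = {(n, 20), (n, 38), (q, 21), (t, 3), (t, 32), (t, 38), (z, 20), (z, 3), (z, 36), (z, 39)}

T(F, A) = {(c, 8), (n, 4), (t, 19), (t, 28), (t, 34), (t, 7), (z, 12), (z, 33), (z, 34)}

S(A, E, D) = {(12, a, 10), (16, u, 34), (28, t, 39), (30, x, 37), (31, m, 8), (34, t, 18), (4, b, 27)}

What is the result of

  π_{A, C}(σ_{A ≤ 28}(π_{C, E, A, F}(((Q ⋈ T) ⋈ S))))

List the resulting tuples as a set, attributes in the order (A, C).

{(12, 20), (12, 3), (12, 36), (12, 39), (28, 3), (28, 32), (28, 38), (4, 20), (4, 38)}

Joining Q and T on F yields {(n, 20, 4), (n, 38, 4), (t, 3, 19), (t, 3, 28), (t, 3, 34), (t, 3, 7), (t, 32, 19), (t, 32, 28), (t, 32, 34), (t, 32, 7), (t, 38, 19), (t, 38, 28), (t, 38, 34), (t, 38, 7), (z, 20, 12), (z, 20, 33), (z, 20, 34), (z, 3, 12), (z, 3, 33), (z, 3, 34), (z, 36, 12), (z, 36, 33), (z, 36, 34), (z, 39, 12), (z, 39, 33), (z, 39, 34)}.
Joining (Q ⋈ T) and S on A yields {(n, 20, 4, b, 27), (n, 38, 4, b, 27), (t, 3, 28, t, 39), (t, 3, 34, t, 18), (t, 32, 28, t, 39), (t, 32, 34, t, 18), (t, 38, 28, t, 39), (t, 38, 34, t, 18), (z, 20, 12, a, 10), (z, 20, 34, t, 18), (z, 3, 12, a, 10), (z, 3, 34, t, 18), (z, 36, 12, a, 10), (z, 36, 34, t, 18), (z, 39, 12, a, 10), (z, 39, 34, t, 18)}.
π_{C, E, A, F} gives {(20, a, 12, z), (20, b, 4, n), (20, t, 34, z), (3, a, 12, z), (3, t, 28, t), (3, t, 34, t), (3, t, 34, z), (32, t, 28, t), (32, t, 34, t), (36, a, 12, z), (36, t, 34, z), (38, b, 4, n), (38, t, 28, t), (38, t, 34, t), (39, a, 12, z), (39, t, 34, z)}.
Filtering on A ≤ 28 leaves {(20, a, 12, z), (20, b, 4, n), (3, a, 12, z), (3, t, 28, t), (32, t, 28, t), (36, a, 12, z), (38, b, 4, n), (38, t, 28, t), (39, a, 12, z)}.
π_{A, C} gives {(12, 20), (12, 3), (12, 36), (12, 39), (28, 3), (28, 32), (28, 38), (4, 20), (4, 38)}.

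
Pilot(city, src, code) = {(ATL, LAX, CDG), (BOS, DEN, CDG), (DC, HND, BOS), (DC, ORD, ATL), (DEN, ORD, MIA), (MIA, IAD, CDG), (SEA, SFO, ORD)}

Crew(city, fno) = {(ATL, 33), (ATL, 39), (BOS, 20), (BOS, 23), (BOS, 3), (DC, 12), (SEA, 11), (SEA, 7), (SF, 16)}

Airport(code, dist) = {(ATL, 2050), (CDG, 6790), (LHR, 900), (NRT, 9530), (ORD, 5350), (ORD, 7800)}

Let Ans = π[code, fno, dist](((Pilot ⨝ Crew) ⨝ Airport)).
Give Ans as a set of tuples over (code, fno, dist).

Pilot ⋈ Crew (natural join on city): {(ATL, LAX, CDG, 33), (ATL, LAX, CDG, 39), (BOS, DEN, CDG, 20), (BOS, DEN, CDG, 23), (BOS, DEN, CDG, 3), (DC, HND, BOS, 12), (DC, ORD, ATL, 12), (SEA, SFO, ORD, 11), (SEA, SFO, ORD, 7)}
(Pilot ⨝ Crew) ⋈ Airport (natural join on code): {(ATL, LAX, CDG, 33, 6790), (ATL, LAX, CDG, 39, 6790), (BOS, DEN, CDG, 20, 6790), (BOS, DEN, CDG, 23, 6790), (BOS, DEN, CDG, 3, 6790), (DC, ORD, ATL, 12, 2050), (SEA, SFO, ORD, 11, 5350), (SEA, SFO, ORD, 11, 7800), (SEA, SFO, ORD, 7, 5350), (SEA, SFO, ORD, 7, 7800)}
Projecting to code, fno, dist: {(ATL, 12, 2050), (CDG, 20, 6790), (CDG, 23, 6790), (CDG, 3, 6790), (CDG, 33, 6790), (CDG, 39, 6790), (ORD, 11, 5350), (ORD, 11, 7800), (ORD, 7, 5350), (ORD, 7, 7800)}

{(ATL, 12, 2050), (CDG, 20, 6790), (CDG, 23, 6790), (CDG, 3, 6790), (CDG, 33, 6790), (CDG, 39, 6790), (ORD, 11, 5350), (ORD, 11, 7800), (ORD, 7, 5350), (ORD, 7, 7800)}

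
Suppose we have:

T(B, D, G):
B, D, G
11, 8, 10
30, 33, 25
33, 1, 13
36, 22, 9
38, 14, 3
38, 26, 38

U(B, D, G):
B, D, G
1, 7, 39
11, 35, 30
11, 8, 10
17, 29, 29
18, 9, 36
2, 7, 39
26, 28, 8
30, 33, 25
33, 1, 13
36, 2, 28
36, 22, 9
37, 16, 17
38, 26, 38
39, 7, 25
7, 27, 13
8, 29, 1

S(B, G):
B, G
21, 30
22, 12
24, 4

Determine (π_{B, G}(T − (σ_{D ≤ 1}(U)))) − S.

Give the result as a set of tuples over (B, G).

σ[D ≤ 1]: keep tuples satisfying D ≤ 1 → {(33, 1, 13)}
Difference: {(11, 8, 10), (30, 33, 25), (33, 1, 13), (36, 22, 9), (38, 14, 3), (38, 26, 38)} with {(33, 1, 13)} → {(11, 8, 10), (30, 33, 25), (36, 22, 9), (38, 14, 3), (38, 26, 38)}
Keep only column(s) B, G: {(11, 10), (30, 25), (36, 9), (38, 3), (38, 38)}
Difference: {(11, 10), (30, 25), (36, 9), (38, 3), (38, 38)} with {(21, 30), (22, 12), (24, 4)} → {(11, 10), (30, 25), (36, 9), (38, 3), (38, 38)}

{(11, 10), (30, 25), (36, 9), (38, 3), (38, 38)}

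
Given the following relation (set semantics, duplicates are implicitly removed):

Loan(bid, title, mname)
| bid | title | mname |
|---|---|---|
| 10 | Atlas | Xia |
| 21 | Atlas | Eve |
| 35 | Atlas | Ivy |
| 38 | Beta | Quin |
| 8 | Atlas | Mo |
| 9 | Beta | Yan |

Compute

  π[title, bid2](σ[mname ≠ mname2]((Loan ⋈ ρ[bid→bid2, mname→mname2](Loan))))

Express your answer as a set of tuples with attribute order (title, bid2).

{(Atlas, 10), (Atlas, 21), (Atlas, 35), (Atlas, 8), (Beta, 38), (Beta, 9)}

ρ[bid→bid2, mname→mname2]: schema becomes (bid2, title, mname2); tuples unchanged.
Loan ⋈ ρ[bid→bid2, mname→mname2](Loan) (natural join on title): {(10, Atlas, Xia, 10, Xia), (10, Atlas, Xia, 21, Eve), (10, Atlas, Xia, 35, Ivy), (10, Atlas, Xia, 8, Mo), (21, Atlas, Eve, 10, Xia), (21, Atlas, Eve, 21, Eve), (21, Atlas, Eve, 35, Ivy), (21, Atlas, Eve, 8, Mo), (35, Atlas, Ivy, 10, Xia), (35, Atlas, Ivy, 21, Eve), (35, Atlas, Ivy, 35, Ivy), (35, Atlas, Ivy, 8, Mo), (38, Beta, Quin, 38, Quin), (38, Beta, Quin, 9, Yan), (8, Atlas, Mo, 10, Xia), (8, Atlas, Mo, 21, Eve), (8, Atlas, Mo, 35, Ivy), (8, Atlas, Mo, 8, Mo), (9, Beta, Yan, 38, Quin), (9, Beta, Yan, 9, Yan)}
σ[mname ≠ mname2]: keep tuples satisfying mname ≠ mname2 → {(10, Atlas, Xia, 21, Eve), (10, Atlas, Xia, 35, Ivy), (10, Atlas, Xia, 8, Mo), (21, Atlas, Eve, 10, Xia), (21, Atlas, Eve, 35, Ivy), (21, Atlas, Eve, 8, Mo), (35, Atlas, Ivy, 10, Xia), (35, Atlas, Ivy, 21, Eve), (35, Atlas, Ivy, 8, Mo), (38, Beta, Quin, 9, Yan), (8, Atlas, Mo, 10, Xia), (8, Atlas, Mo, 21, Eve), (8, Atlas, Mo, 35, Ivy), (9, Beta, Yan, 38, Quin)}
π[title, bid2]: project onto (title, bid2) (8 duplicate(s) eliminated) → {(Atlas, 10), (Atlas, 21), (Atlas, 35), (Atlas, 8), (Beta, 38), (Beta, 9)}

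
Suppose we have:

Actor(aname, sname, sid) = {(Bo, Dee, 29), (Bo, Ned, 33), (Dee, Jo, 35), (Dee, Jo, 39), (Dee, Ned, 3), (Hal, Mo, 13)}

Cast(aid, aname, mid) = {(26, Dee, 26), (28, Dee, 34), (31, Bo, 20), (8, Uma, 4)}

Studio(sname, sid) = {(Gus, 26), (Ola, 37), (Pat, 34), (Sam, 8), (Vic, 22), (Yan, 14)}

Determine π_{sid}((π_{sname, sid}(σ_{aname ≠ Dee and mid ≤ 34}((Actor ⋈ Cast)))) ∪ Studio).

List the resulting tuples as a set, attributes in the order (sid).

{14, 22, 26, 29, 33, 34, 37, 8}

Joining Actor and Cast on aname yields {(Bo, Dee, 29, 31, 20), (Bo, Ned, 33, 31, 20), (Dee, Jo, 35, 26, 26), (Dee, Jo, 35, 28, 34), (Dee, Jo, 39, 26, 26), (Dee, Jo, 39, 28, 34), (Dee, Ned, 3, 26, 26), (Dee, Ned, 3, 28, 34)}.
σ[aname ≠ Dee and mid ≤ 34]: keep tuples satisfying aname ≠ Dee and mid ≤ 34 → {(Bo, Dee, 29, 31, 20), (Bo, Ned, 33, 31, 20)}
π[sname, sid]: project onto (sname, sid) → {(Dee, 29), (Ned, 33)}
Taking the union: {(Dee, 29), (Gus, 26), (Ned, 33), (Ola, 37), (Pat, 34), (Sam, 8), (Vic, 22), (Yan, 14)}
π[sid]: project onto (sid) → {14, 22, 26, 29, 33, 34, 37, 8}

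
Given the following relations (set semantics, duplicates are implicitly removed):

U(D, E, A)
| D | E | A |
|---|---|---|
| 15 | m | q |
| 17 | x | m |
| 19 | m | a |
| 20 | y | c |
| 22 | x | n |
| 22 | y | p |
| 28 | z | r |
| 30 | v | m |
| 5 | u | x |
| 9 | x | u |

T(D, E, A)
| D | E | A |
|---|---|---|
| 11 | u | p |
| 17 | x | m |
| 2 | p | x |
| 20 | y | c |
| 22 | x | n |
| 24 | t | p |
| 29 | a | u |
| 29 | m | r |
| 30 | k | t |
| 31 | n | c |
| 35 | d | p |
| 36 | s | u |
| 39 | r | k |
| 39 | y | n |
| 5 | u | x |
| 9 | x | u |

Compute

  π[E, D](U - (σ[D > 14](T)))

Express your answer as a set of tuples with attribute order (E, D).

{(m, 15), (m, 19), (u, 5), (v, 30), (x, 9), (y, 22), (z, 28)}

Apply σ_{D > 14}; surviving tuples: {(17, x, m), (20, y, c), (22, x, n), (24, t, p), (29, a, u), (29, m, r), (30, k, t), (31, n, c), (35, d, p), (36, s, u), (39, r, k), (39, y, n)}
Difference: {(15, m, q), (17, x, m), (19, m, a), (20, y, c), (22, x, n), (22, y, p), (28, z, r), (30, v, m), (5, u, x), (9, x, u)} with {(17, x, m), (20, y, c), (22, x, n), (24, t, p), (29, a, u), (29, m, r), (30, k, t), (31, n, c), (35, d, p), (36, s, u), (39, r, k), (39, y, n)} → {(15, m, q), (19, m, a), (22, y, p), (28, z, r), (30, v, m), (5, u, x), (9, x, u)}
π[E, D]: project onto (E, D) → {(m, 15), (m, 19), (u, 5), (v, 30), (x, 9), (y, 22), (z, 28)}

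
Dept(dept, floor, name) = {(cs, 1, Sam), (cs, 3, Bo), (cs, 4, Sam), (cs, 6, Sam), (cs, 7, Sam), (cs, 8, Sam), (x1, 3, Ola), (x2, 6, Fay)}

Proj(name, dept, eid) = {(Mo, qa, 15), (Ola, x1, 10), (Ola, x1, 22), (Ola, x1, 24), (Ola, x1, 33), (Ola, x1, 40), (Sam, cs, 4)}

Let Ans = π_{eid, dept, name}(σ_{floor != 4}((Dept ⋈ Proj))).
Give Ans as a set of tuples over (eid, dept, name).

{(10, x1, Ola), (22, x1, Ola), (24, x1, Ola), (33, x1, Ola), (4, cs, Sam), (40, x1, Ola)}

Dept ⋈ Proj (natural join on dept, name): {(cs, 1, Sam, 4), (cs, 4, Sam, 4), (cs, 6, Sam, 4), (cs, 7, Sam, 4), (cs, 8, Sam, 4), (x1, 3, Ola, 10), (x1, 3, Ola, 22), (x1, 3, Ola, 24), (x1, 3, Ola, 33), (x1, 3, Ola, 40)}
Filtering on floor != 4 leaves {(cs, 1, Sam, 4), (cs, 6, Sam, 4), (cs, 7, Sam, 4), (cs, 8, Sam, 4), (x1, 3, Ola, 10), (x1, 3, Ola, 22), (x1, 3, Ola, 24), (x1, 3, Ola, 33), (x1, 3, Ola, 40)}.
π_{eid, dept, name} gives {(10, x1, Ola), (22, x1, Ola), (24, x1, Ola), (33, x1, Ola), (4, cs, Sam), (40, x1, Ola)} (3 duplicate(s) eliminated).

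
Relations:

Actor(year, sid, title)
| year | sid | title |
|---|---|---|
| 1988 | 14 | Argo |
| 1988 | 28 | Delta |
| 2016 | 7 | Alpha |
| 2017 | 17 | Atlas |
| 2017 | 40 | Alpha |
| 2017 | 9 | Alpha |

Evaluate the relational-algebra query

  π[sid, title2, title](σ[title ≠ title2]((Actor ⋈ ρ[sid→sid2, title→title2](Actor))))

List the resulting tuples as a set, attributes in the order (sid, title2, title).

{(14, Delta, Argo), (17, Alpha, Atlas), (28, Argo, Delta), (40, Atlas, Alpha), (9, Atlas, Alpha)}

ρ[sid→sid2, title→title2]: schema becomes (year, sid2, title2); tuples unchanged.
Joining Actor and ρ[sid→sid2, title→title2](Actor) on year yields {(1988, 14, Argo, 14, Argo), (1988, 14, Argo, 28, Delta), (1988, 28, Delta, 14, Argo), (1988, 28, Delta, 28, Delta), (2016, 7, Alpha, 7, Alpha), (2017, 17, Atlas, 17, Atlas), (2017, 17, Atlas, 40, Alpha), (2017, 17, Atlas, 9, Alpha), (2017, 40, Alpha, 17, Atlas), (2017, 40, Alpha, 40, Alpha), (2017, 40, Alpha, 9, Alpha), (2017, 9, Alpha, 17, Atlas), (2017, 9, Alpha, 40, Alpha), (2017, 9, Alpha, 9, Alpha)}.
Selection title ≠ title2: {(1988, 14, Argo, 28, Delta), (1988, 28, Delta, 14, Argo), (2017, 17, Atlas, 40, Alpha), (2017, 17, Atlas, 9, Alpha), (2017, 40, Alpha, 17, Atlas), (2017, 9, Alpha, 17, Atlas)}
Keep only column(s) sid, title2, title (1 duplicate(s) eliminated): {(14, Delta, Argo), (17, Alpha, Atlas), (28, Argo, Delta), (40, Atlas, Alpha), (9, Atlas, Alpha)}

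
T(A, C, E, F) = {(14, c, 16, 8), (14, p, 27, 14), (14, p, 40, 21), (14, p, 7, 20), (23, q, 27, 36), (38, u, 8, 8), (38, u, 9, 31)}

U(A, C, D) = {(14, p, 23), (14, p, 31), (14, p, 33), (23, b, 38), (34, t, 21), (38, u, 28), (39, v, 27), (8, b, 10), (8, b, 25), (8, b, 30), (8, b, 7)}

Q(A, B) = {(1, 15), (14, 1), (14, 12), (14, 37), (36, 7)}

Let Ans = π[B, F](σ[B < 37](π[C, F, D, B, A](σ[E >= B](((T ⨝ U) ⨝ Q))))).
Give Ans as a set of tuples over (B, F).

T ⋈ U (natural join on A, C): {(14, p, 27, 14, 23), (14, p, 27, 14, 31), (14, p, 27, 14, 33), (14, p, 40, 21, 23), (14, p, 40, 21, 31), (14, p, 40, 21, 33), (14, p, 7, 20, 23), (14, p, 7, 20, 31), (14, p, 7, 20, 33), (38, u, 8, 8, 28), (38, u, 9, 31, 28)}
(T ⨝ U) ⋈ Q (natural join on A): {(14, p, 27, 14, 23, 1), (14, p, 27, 14, 23, 12), (14, p, 27, 14, 23, 37), (14, p, 27, 14, 31, 1), (14, p, 27, 14, 31, 12), (14, p, 27, 14, 31, 37), (14, p, 27, 14, 33, 1), (14, p, 27, 14, 33, 12), (14, p, 27, 14, 33, 37), (14, p, 40, 21, 23, 1), (14, p, 40, 21, 23, 12), (14, p, 40, 21, 23, 37), (14, p, 40, 21, 31, 1), (14, p, 40, 21, 31, 12), (14, p, 40, 21, 31, 37), (14, p, 40, 21, 33, 1), (14, p, 40, 21, 33, 12), (14, p, 40, 21, 33, 37), (14, p, 7, 20, 23, 1), (14, p, 7, 20, 23, 12), (14, p, 7, 20, 23, 37), (14, p, 7, 20, 31, 1), (14, p, 7, 20, 31, 12), (14, p, 7, 20, 31, 37), (14, p, 7, 20, 33, 1), (14, p, 7, 20, 33, 12), (14, p, 7, 20, 33, 37)}
Filtering on E >= B leaves {(14, p, 27, 14, 23, 1), (14, p, 27, 14, 23, 12), (14, p, 27, 14, 31, 1), (14, p, 27, 14, 31, 12), (14, p, 27, 14, 33, 1), (14, p, 27, 14, 33, 12), (14, p, 40, 21, 23, 1), (14, p, 40, 21, 23, 12), (14, p, 40, 21, 23, 37), (14, p, 40, 21, 31, 1), (14, p, 40, 21, 31, 12), (14, p, 40, 21, 31, 37), (14, p, 40, 21, 33, 1), (14, p, 40, 21, 33, 12), (14, p, 40, 21, 33, 37), (14, p, 7, 20, 23, 1), (14, p, 7, 20, 31, 1), (14, p, 7, 20, 33, 1)}.
π_{C, F, D, B, A} gives {(p, 14, 23, 1, 14), (p, 14, 23, 12, 14), (p, 14, 31, 1, 14), (p, 14, 31, 12, 14), (p, 14, 33, 1, 14), (p, 14, 33, 12, 14), (p, 20, 23, 1, 14), (p, 20, 31, 1, 14), (p, 20, 33, 1, 14), (p, 21, 23, 1, 14), (p, 21, 23, 12, 14), (p, 21, 23, 37, 14), (p, 21, 31, 1, 14), (p, 21, 31, 12, 14), (p, 21, 31, 37, 14), (p, 21, 33, 1, 14), (p, 21, 33, 12, 14), (p, 21, 33, 37, 14)}.
Filtering on B < 37 leaves {(p, 14, 23, 1, 14), (p, 14, 23, 12, 14), (p, 14, 31, 1, 14), (p, 14, 31, 12, 14), (p, 14, 33, 1, 14), (p, 14, 33, 12, 14), (p, 20, 23, 1, 14), (p, 20, 31, 1, 14), (p, 20, 33, 1, 14), (p, 21, 23, 1, 14), (p, 21, 23, 12, 14), (p, 21, 31, 1, 14), (p, 21, 31, 12, 14), (p, 21, 33, 1, 14), (p, 21, 33, 12, 14)}.
π_{B, F} gives {(1, 14), (1, 20), (1, 21), (12, 14), (12, 21)} (10 duplicate(s) eliminated).

{(1, 14), (1, 20), (1, 21), (12, 14), (12, 21)}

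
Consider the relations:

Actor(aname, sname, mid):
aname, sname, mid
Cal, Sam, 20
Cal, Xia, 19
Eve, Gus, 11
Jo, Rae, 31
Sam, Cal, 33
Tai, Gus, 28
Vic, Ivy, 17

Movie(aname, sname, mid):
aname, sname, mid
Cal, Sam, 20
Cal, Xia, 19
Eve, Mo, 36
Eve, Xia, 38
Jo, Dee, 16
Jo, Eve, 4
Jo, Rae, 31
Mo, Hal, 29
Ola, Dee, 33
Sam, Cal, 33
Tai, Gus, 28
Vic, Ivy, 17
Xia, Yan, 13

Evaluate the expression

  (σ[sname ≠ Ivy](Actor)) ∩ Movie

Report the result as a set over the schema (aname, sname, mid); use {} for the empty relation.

Filtering on sname ≠ Ivy leaves {(Cal, Sam, 20), (Cal, Xia, 19), (Eve, Gus, 11), (Jo, Rae, 31), (Sam, Cal, 33), (Tai, Gus, 28)}.
Set intersection of the two operands is {(Cal, Sam, 20), (Cal, Xia, 19), (Jo, Rae, 31), (Sam, Cal, 33), (Tai, Gus, 28)}.

{(Cal, Sam, 20), (Cal, Xia, 19), (Jo, Rae, 31), (Sam, Cal, 33), (Tai, Gus, 28)}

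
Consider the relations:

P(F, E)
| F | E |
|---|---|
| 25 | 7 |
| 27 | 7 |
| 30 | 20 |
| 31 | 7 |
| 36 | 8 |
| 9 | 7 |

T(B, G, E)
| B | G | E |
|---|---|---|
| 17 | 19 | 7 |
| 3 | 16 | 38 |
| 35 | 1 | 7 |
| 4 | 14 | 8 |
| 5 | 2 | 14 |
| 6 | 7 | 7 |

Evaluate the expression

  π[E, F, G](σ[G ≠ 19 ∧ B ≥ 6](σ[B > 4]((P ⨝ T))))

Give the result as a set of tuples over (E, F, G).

P ⋈ T (natural join on E): {(25, 7, 17, 19), (25, 7, 35, 1), (25, 7, 6, 7), (27, 7, 17, 19), (27, 7, 35, 1), (27, 7, 6, 7), (31, 7, 17, 19), (31, 7, 35, 1), (31, 7, 6, 7), (36, 8, 4, 14), (9, 7, 17, 19), (9, 7, 35, 1), (9, 7, 6, 7)}
Apply σ_{B > 4}; surviving tuples: {(25, 7, 17, 19), (25, 7, 35, 1), (25, 7, 6, 7), (27, 7, 17, 19), (27, 7, 35, 1), (27, 7, 6, 7), (31, 7, 17, 19), (31, 7, 35, 1), (31, 7, 6, 7), (9, 7, 17, 19), (9, 7, 35, 1), (9, 7, 6, 7)}
Apply σ_{G ≠ 19 ∧ B ≥ 6}; surviving tuples: {(25, 7, 35, 1), (25, 7, 6, 7), (27, 7, 35, 1), (27, 7, 6, 7), (31, 7, 35, 1), (31, 7, 6, 7), (9, 7, 35, 1), (9, 7, 6, 7)}
π_{E, F, G} gives {(7, 25, 1), (7, 25, 7), (7, 27, 1), (7, 27, 7), (7, 31, 1), (7, 31, 7), (7, 9, 1), (7, 9, 7)}.

{(7, 25, 1), (7, 25, 7), (7, 27, 1), (7, 27, 7), (7, 31, 1), (7, 31, 7), (7, 9, 1), (7, 9, 7)}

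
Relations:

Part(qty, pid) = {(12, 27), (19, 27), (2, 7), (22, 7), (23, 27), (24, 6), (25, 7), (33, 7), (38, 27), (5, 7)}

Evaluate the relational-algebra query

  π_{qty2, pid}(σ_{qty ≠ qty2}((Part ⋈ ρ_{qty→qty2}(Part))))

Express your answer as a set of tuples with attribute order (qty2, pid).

ρ[qty→qty2]: schema becomes (qty2, pid); tuples unchanged.
Natural join on pid: {(12, 27, 12), (12, 27, 19), (12, 27, 23), (12, 27, 38), (19, 27, 12), (19, 27, 19), (19, 27, 23), (19, 27, 38), (2, 7, 2), (2, 7, 22), (2, 7, 25), (2, 7, 33), (2, 7, 5), (22, 7, 2), (22, 7, 22), (22, 7, 25), (22, 7, 33), (22, 7, 5), (23, 27, 12), (23, 27, 19), (23, 27, 23), (23, 27, 38), (24, 6, 24), (25, 7, 2), (25, 7, 22), (25, 7, 25), (25, 7, 33), (25, 7, 5), (33, 7, 2), (33, 7, 22), (33, 7, 25), (33, 7, 33), (33, 7, 5), (38, 27, 12), (38, 27, 19), (38, 27, 23), (38, 27, 38), (5, 7, 2), (5, 7, 22), (5, 7, 25), (5, 7, 33), (5, 7, 5)}
σ[qty ≠ qty2]: keep tuples satisfying qty ≠ qty2 → {(12, 27, 19), (12, 27, 23), (12, 27, 38), (19, 27, 12), (19, 27, 23), (19, 27, 38), (2, 7, 22), (2, 7, 25), (2, 7, 33), (2, 7, 5), (22, 7, 2), (22, 7, 25), (22, 7, 33), (22, 7, 5), (23, 27, 12), (23, 27, 19), (23, 27, 38), (25, 7, 2), (25, 7, 22), (25, 7, 33), (25, 7, 5), (33, 7, 2), (33, 7, 22), (33, 7, 25), (33, 7, 5), (38, 27, 12), (38, 27, 19), (38, 27, 23), (5, 7, 2), (5, 7, 22), (5, 7, 25), (5, 7, 33)}
Keep only column(s) qty2, pid (23 duplicate(s) eliminated): {(12, 27), (19, 27), (2, 7), (22, 7), (23, 27), (25, 7), (33, 7), (38, 27), (5, 7)}

{(12, 27), (19, 27), (2, 7), (22, 7), (23, 27), (25, 7), (33, 7), (38, 27), (5, 7)}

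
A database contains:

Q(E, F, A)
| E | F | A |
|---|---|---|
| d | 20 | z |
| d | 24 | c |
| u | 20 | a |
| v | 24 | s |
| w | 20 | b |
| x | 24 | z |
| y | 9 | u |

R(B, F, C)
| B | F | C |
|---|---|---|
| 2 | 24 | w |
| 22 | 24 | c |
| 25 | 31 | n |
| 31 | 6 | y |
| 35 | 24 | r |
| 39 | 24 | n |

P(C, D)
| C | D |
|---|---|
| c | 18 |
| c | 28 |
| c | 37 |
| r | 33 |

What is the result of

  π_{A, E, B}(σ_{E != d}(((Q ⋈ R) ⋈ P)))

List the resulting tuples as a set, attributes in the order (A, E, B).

{(s, v, 22), (s, v, 35), (z, x, 22), (z, x, 35)}

Natural join on F: {(d, 24, c, 2, w), (d, 24, c, 22, c), (d, 24, c, 35, r), (d, 24, c, 39, n), (v, 24, s, 2, w), (v, 24, s, 22, c), (v, 24, s, 35, r), (v, 24, s, 39, n), (x, 24, z, 2, w), (x, 24, z, 22, c), (x, 24, z, 35, r), (x, 24, z, 39, n)}
Natural join on C: {(d, 24, c, 22, c, 18), (d, 24, c, 22, c, 28), (d, 24, c, 22, c, 37), (d, 24, c, 35, r, 33), (v, 24, s, 22, c, 18), (v, 24, s, 22, c, 28), (v, 24, s, 22, c, 37), (v, 24, s, 35, r, 33), (x, 24, z, 22, c, 18), (x, 24, z, 22, c, 28), (x, 24, z, 22, c, 37), (x, 24, z, 35, r, 33)}
Selection E != d: {(v, 24, s, 22, c, 18), (v, 24, s, 22, c, 28), (v, 24, s, 22, c, 37), (v, 24, s, 35, r, 33), (x, 24, z, 22, c, 18), (x, 24, z, 22, c, 28), (x, 24, z, 22, c, 37), (x, 24, z, 35, r, 33)}
Projecting to A, E, B (4 duplicate(s) eliminated): {(s, v, 22), (s, v, 35), (z, x, 22), (z, x, 35)}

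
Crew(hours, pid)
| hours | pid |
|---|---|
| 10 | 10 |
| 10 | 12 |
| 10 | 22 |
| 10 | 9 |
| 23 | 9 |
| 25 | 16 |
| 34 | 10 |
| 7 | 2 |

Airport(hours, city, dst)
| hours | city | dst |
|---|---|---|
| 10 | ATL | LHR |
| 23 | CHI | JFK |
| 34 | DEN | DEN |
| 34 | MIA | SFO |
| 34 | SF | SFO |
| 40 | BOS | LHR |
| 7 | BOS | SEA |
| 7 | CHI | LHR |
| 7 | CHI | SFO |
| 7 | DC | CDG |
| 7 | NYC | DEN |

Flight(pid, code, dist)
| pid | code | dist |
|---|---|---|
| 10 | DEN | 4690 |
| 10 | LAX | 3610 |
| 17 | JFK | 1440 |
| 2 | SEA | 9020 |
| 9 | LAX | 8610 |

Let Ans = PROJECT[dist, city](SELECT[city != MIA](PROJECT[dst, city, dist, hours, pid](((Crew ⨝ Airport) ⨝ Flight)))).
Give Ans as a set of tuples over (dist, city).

{(3610, ATL), (3610, DEN), (3610, SF), (4690, ATL), (4690, DEN), (4690, SF), (8610, ATL), (8610, CHI), (9020, BOS), (9020, CHI), (9020, DC), (9020, NYC)}

Joining Crew and Airport on hours yields {(10, 10, ATL, LHR), (10, 12, ATL, LHR), (10, 22, ATL, LHR), (10, 9, ATL, LHR), (23, 9, CHI, JFK), (34, 10, DEN, DEN), (34, 10, MIA, SFO), (34, 10, SF, SFO), (7, 2, BOS, SEA), (7, 2, CHI, LHR), (7, 2, CHI, SFO), (7, 2, DC, CDG), (7, 2, NYC, DEN)}.
Joining (Crew ⨝ Airport) and Flight on pid yields {(10, 10, ATL, LHR, DEN, 4690), (10, 10, ATL, LHR, LAX, 3610), (10, 9, ATL, LHR, LAX, 8610), (23, 9, CHI, JFK, LAX, 8610), (34, 10, DEN, DEN, DEN, 4690), (34, 10, DEN, DEN, LAX, 3610), (34, 10, MIA, SFO, DEN, 4690), (34, 10, MIA, SFO, LAX, 3610), (34, 10, SF, SFO, DEN, 4690), (34, 10, SF, SFO, LAX, 3610), (7, 2, BOS, SEA, SEA, 9020), (7, 2, CHI, LHR, SEA, 9020), (7, 2, CHI, SFO, SEA, 9020), (7, 2, DC, CDG, SEA, 9020), (7, 2, NYC, DEN, SEA, 9020)}.
π[dst, city, dist, hours, pid]: project onto (dst, city, dist, hours, pid) → {(CDG, DC, 9020, 7, 2), (DEN, DEN, 3610, 34, 10), (DEN, DEN, 4690, 34, 10), (DEN, NYC, 9020, 7, 2), (JFK, CHI, 8610, 23, 9), (LHR, ATL, 3610, 10, 10), (LHR, ATL, 4690, 10, 10), (LHR, ATL, 8610, 10, 9), (LHR, CHI, 9020, 7, 2), (SEA, BOS, 9020, 7, 2), (SFO, CHI, 9020, 7, 2), (SFO, MIA, 3610, 34, 10), (SFO, MIA, 4690, 34, 10), (SFO, SF, 3610, 34, 10), (SFO, SF, 4690, 34, 10)}
Apply σ_{city != MIA}; surviving tuples: {(CDG, DC, 9020, 7, 2), (DEN, DEN, 3610, 34, 10), (DEN, DEN, 4690, 34, 10), (DEN, NYC, 9020, 7, 2), (JFK, CHI, 8610, 23, 9), (LHR, ATL, 3610, 10, 10), (LHR, ATL, 4690, 10, 10), (LHR, ATL, 8610, 10, 9), (LHR, CHI, 9020, 7, 2), (SEA, BOS, 9020, 7, 2), (SFO, CHI, 9020, 7, 2), (SFO, SF, 3610, 34, 10), (SFO, SF, 4690, 34, 10)}
π[dist, city]: project onto (dist, city) (1 duplicate(s) eliminated) → {(3610, ATL), (3610, DEN), (3610, SF), (4690, ATL), (4690, DEN), (4690, SF), (8610, ATL), (8610, CHI), (9020, BOS), (9020, CHI), (9020, DC), (9020, NYC)}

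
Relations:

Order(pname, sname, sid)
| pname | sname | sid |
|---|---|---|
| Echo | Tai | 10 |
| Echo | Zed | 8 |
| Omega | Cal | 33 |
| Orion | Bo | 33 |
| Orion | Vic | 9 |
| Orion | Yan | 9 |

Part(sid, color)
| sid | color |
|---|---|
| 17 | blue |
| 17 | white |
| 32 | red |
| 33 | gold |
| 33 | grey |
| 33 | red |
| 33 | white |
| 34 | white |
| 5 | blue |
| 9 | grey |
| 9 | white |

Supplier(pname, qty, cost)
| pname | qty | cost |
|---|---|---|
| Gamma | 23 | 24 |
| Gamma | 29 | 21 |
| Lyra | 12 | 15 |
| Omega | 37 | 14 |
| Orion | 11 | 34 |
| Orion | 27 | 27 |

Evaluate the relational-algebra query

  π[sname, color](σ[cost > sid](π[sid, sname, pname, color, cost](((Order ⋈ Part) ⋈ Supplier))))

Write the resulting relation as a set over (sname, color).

Joining Order and Part on sid yields {(Omega, Cal, 33, gold), (Omega, Cal, 33, grey), (Omega, Cal, 33, red), (Omega, Cal, 33, white), (Orion, Bo, 33, gold), (Orion, Bo, 33, grey), (Orion, Bo, 33, red), (Orion, Bo, 33, white), (Orion, Vic, 9, grey), (Orion, Vic, 9, white), (Orion, Yan, 9, grey), (Orion, Yan, 9, white)}.
Joining (Order ⋈ Part) and Supplier on pname yields {(Omega, Cal, 33, gold, 37, 14), (Omega, Cal, 33, grey, 37, 14), (Omega, Cal, 33, red, 37, 14), (Omega, Cal, 33, white, 37, 14), (Orion, Bo, 33, gold, 11, 34), (Orion, Bo, 33, gold, 27, 27), (Orion, Bo, 33, grey, 11, 34), (Orion, Bo, 33, grey, 27, 27), (Orion, Bo, 33, red, 11, 34), (Orion, Bo, 33, red, 27, 27), (Orion, Bo, 33, white, 11, 34), (Orion, Bo, 33, white, 27, 27), (Orion, Vic, 9, grey, 11, 34), (Orion, Vic, 9, grey, 27, 27), (Orion, Vic, 9, white, 11, 34), (Orion, Vic, 9, white, 27, 27), (Orion, Yan, 9, grey, 11, 34), (Orion, Yan, 9, grey, 27, 27), (Orion, Yan, 9, white, 11, 34), (Orion, Yan, 9, white, 27, 27)}.
Projecting to sid, sname, pname, color, cost: {(33, Bo, Orion, gold, 27), (33, Bo, Orion, gold, 34), (33, Bo, Orion, grey, 27), (33, Bo, Orion, grey, 34), (33, Bo, Orion, red, 27), (33, Bo, Orion, red, 34), (33, Bo, Orion, white, 27), (33, Bo, Orion, white, 34), (33, Cal, Omega, gold, 14), (33, Cal, Omega, grey, 14), (33, Cal, Omega, red, 14), (33, Cal, Omega, white, 14), (9, Vic, Orion, grey, 27), (9, Vic, Orion, grey, 34), (9, Vic, Orion, white, 27), (9, Vic, Orion, white, 34), (9, Yan, Orion, grey, 27), (9, Yan, Orion, grey, 34), (9, Yan, Orion, white, 27), (9, Yan, Orion, white, 34)}
Filtering on cost > sid leaves {(33, Bo, Orion, gold, 34), (33, Bo, Orion, grey, 34), (33, Bo, Orion, red, 34), (33, Bo, Orion, white, 34), (9, Vic, Orion, grey, 27), (9, Vic, Orion, grey, 34), (9, Vic, Orion, white, 27), (9, Vic, Orion, white, 34), (9, Yan, Orion, grey, 27), (9, Yan, Orion, grey, 34), (9, Yan, Orion, white, 27), (9, Yan, Orion, white, 34)}.
Projecting to sname, color (4 duplicate(s) eliminated): {(Bo, gold), (Bo, grey), (Bo, red), (Bo, white), (Vic, grey), (Vic, white), (Yan, grey), (Yan, white)}

{(Bo, gold), (Bo, grey), (Bo, red), (Bo, white), (Vic, grey), (Vic, white), (Yan, grey), (Yan, white)}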